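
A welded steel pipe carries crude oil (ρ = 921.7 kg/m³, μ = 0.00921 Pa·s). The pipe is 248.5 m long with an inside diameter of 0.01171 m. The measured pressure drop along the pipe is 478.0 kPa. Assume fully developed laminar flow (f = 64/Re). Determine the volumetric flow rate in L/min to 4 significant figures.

Q ≈ 5.783 L/min

For laminar flow, f = 64/Re with Re = ρVD/μ, so Darcy-Weisbach reduces to ΔP = 32μLV/D². Solving for V: V = ΔP·D²/(32μL) = 4.78e+05·(0.01171)²/(32·0.00921·248.5) = 0.895 m/s.
Check: Re = ρVD/μ = 921.7·0.895·0.01171/0.00921 = 1049 < 2300, so the laminar assumption holds.
Q = V·A = 0.895·(π/4·0.01171²) = 9.638e-05 m³/s = 5.783 L/min.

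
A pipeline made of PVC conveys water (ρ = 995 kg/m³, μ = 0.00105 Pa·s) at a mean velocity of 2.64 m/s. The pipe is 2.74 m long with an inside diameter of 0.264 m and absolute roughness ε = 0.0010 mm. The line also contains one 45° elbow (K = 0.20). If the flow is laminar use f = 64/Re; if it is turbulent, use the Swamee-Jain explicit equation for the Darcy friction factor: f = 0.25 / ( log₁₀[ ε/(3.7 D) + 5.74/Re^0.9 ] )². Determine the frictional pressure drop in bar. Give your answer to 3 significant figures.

Reynolds number Re = ρVD/μ = 995 · 2.64 · 0.264 / 0.00105 = 6.605e+05.
Re > 4000 → turbulent. Relative roughness ε/D = 1e-06/0.264 = 3.79e-06. Swamee-Jain: f = 0.25/(log₁₀[3.79e-06/3.7 + 5.74/6.605e+05^0.9])² = 0.25/(log₁₀[1.02e-06 + 3.32e-05])² = 0.25/(-4.466)² = 0.01254.
Total minor-loss coefficient ΣK = 1·0.2 = 0.2.
ΔP = [f·L/D + ΣK]·(ρV²/2) = [0.01254·2.74/0.264 + 0.2]·(995·2.64²/2) = [0.1301 + 0.2]·3467 = 1145 Pa.
ΔP = 1145 Pa = 0.0114 bar.

ΔP ≈ 0.0114 bar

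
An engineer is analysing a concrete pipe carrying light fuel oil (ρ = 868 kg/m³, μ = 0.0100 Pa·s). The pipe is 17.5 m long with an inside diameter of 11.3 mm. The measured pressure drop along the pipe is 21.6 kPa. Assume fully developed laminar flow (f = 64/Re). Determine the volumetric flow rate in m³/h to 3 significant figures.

For laminar flow, f = 64/Re with Re = ρVD/μ, so Darcy-Weisbach reduces to ΔP = 32μLV/D². Solving for V: V = ΔP·D²/(32μL) = 2.16e+04·(0.0113)²/(32·0.01·17.5) = 0.4925 m/s.
Check: Re = ρVD/μ = 868·0.4925·0.0113/0.01 = 483.1 < 2300, so the laminar assumption holds.
Q = V·A = 0.4925·(π/4·0.0113²) = 4.939e-05 m³/s = 0.178 m³/h.

Q ≈ 0.178 m³/h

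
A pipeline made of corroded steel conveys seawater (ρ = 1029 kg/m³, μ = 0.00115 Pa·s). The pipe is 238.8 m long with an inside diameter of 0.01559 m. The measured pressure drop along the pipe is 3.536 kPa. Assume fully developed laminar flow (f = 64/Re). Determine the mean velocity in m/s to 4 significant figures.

V ≈ 0.09780 m/s

For laminar flow, f = 64/Re with Re = ρVD/μ, so Darcy-Weisbach reduces to ΔP = 32μLV/D². Solving for V: V = ΔP·D²/(32μL) = 3536·(0.01559)²/(32·0.00115·238.8) = 0.0978 m/s.
Check: Re = ρVD/μ = 1029·0.0978·0.01559/0.00115 = 1364 < 2300, so the laminar assumption holds.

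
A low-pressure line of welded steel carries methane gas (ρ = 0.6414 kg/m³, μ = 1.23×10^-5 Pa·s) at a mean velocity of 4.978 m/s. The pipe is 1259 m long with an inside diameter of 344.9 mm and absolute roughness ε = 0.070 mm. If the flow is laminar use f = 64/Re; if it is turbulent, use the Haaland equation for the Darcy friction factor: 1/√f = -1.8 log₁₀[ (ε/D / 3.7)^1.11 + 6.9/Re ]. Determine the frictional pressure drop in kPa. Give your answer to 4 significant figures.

ΔP ≈ 0.5543 kPa

Reynolds number Re = ρVD/μ = 0.6414 · 4.978 · 0.3449 / 1.23e-05 = 8.953e+04.
Re > 4000 → turbulent. Relative roughness ε/D = 7e-05/0.3449 = 0.000203. Haaland: 1/√f = -1.8 log₁₀[(0.000203/3.7)^1.11 + 6.9/8.953e+04] = -1.8 log₁₀[1.86e-05 + 7.71e-05] = 7.234, so f = 0.01911.
Darcy-Weisbach: ΔP = f(L/D)(ρV²/2) = 0.01911·(1259/0.3449)·(0.6414·4.978²/2) = 0.01911·3650·7.947 = 554.3 Pa.
ΔP = 554.3 Pa = 0.5543 kPa.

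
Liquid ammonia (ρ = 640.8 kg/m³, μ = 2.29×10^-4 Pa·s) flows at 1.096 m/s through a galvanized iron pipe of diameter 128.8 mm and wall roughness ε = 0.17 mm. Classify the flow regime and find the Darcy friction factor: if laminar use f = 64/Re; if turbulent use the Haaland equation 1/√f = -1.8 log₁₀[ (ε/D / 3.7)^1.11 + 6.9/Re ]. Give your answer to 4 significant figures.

Re = ρVD/μ = 640.8·1.096·0.1288/0.000229 = 3.95e+05.
Re > 4000 → turbulent. ε/D = 0.00017/0.1288 = 0.00132; Haaland: 1/√f = -1.8 log₁₀[0.000149 + 1.75e-05] = 6.802, so f = 0.02162.

f ≈ 0.02162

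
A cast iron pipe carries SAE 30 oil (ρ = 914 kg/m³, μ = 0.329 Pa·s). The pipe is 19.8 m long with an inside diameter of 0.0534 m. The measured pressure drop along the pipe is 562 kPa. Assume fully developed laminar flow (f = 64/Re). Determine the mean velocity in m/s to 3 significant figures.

For laminar flow, f = 64/Re with Re = ρVD/μ, so Darcy-Weisbach reduces to ΔP = 32μLV/D². Solving for V: V = ΔP·D²/(32μL) = 5.62e+05·(0.0534)²/(32·0.329·19.8) = 7.688 m/s.
Check: Re = ρVD/μ = 914·7.688·0.0534/0.329 = 1141 < 2300, so the laminar assumption holds.

V ≈ 7.69 m/s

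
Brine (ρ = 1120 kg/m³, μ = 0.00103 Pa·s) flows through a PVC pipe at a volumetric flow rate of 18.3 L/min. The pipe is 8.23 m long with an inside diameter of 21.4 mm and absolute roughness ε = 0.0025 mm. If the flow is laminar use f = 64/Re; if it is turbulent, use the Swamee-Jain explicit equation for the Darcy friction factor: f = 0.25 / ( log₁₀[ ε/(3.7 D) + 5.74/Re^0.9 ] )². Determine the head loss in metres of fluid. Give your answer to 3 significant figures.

h_f ≈ 0.369 m

Q = 18.3 L/min = 18.3/60000 = 0.000305 m³/s.
Cross-sectional area A = πD²/4 = π(0.0214)²/4 = 0.0003597 m²; mean velocity V = Q/A = 0.000305/0.0003597 = 0.848 m/s.
Reynolds number Re = ρVD/μ = 1120 · 0.848 · 0.0214 / 0.00103 = 1.973e+04.
Re > 4000 → turbulent. Relative roughness ε/D = 2.5e-06/0.0214 = 0.000117. Swamee-Jain: f = 0.25/(log₁₀[0.000117/3.7 + 5.74/1.973e+04^0.9])² = 0.25/(log₁₀[3.16e-05 + 0.000782])² = 0.25/(-3.09)² = 0.02619.
Darcy-Weisbach: ΔP = f(L/D)(ρV²/2) = 0.02619·(8.23/0.0214)·(1120·0.848²/2) = 0.02619·384.6·402.7 = 4056 Pa.
Head loss h_f = ΔP/(ρg) = 4056/(1120·9.81) = 0.369 m.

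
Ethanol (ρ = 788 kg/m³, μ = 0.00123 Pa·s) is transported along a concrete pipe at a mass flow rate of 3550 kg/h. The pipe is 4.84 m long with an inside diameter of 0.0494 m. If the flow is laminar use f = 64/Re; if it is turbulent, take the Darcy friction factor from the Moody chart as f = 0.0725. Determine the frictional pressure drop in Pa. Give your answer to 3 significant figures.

ΔP ≈ 1190 Pa

ṁ = 3550 kg/h = 3550/3600 = 0.9861 kg/s.
A = πD²/4 = π(0.0494)²/4 = 0.001917 m²; mean velocity V = ṁ/(ρA) = 0.9861/(788 · 0.001917) = 0.6529 m/s.
Reynolds number Re = ρVD/μ = 788 · 0.6529 · 0.0494 / 0.00123 = 2.066e+04.
Re > 4000 → turbulent; use the Moody-chart value f = 0.0725.
Darcy-Weisbach: ΔP = f(L/D)(ρV²/2) = 0.0725·(4.84/0.0494)·(788·0.6529²/2) = 0.0725·97.98·168 = 1193 Pa.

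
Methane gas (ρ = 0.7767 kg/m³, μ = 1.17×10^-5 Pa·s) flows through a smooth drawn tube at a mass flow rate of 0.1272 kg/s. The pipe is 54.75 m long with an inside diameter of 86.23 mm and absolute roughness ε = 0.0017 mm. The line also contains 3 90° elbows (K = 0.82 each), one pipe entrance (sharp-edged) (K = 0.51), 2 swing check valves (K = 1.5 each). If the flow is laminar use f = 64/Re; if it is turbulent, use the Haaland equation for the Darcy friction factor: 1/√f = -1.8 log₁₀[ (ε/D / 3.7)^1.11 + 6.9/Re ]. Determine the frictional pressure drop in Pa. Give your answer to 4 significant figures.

A = πD²/4 = π(0.08623)²/4 = 0.00584 m²; mean velocity V = ṁ/(ρA) = 0.1272/(0.7767 · 0.00584) = 28.04 m/s.
Reynolds number Re = ρVD/μ = 0.7767 · 28.04 · 0.08623 / 1.17e-05 = 1.605e+05.
Re > 4000 → turbulent. Relative roughness ε/D = 1.7e-06/0.08623 = 1.97e-05. Haaland: 1/√f = -1.8 log₁₀[(1.97e-05/3.7)^1.11 + 6.9/1.605e+05] = -1.8 log₁₀[1.4e-06 + 4.3e-05] = 7.835, so f = 0.01629.
Total minor-loss coefficient ΣK = 3·0.82 + 1·0.51 + 2·1.5 = 5.97.
ΔP = [f·L/D + ΣK]·(ρV²/2) = [0.01629·54.75/0.08623 + 5.97]·(0.7767·28.04²/2) = [10.34 + 5.97]·305.4 = 4982 Pa.

ΔP ≈ 4982 Pa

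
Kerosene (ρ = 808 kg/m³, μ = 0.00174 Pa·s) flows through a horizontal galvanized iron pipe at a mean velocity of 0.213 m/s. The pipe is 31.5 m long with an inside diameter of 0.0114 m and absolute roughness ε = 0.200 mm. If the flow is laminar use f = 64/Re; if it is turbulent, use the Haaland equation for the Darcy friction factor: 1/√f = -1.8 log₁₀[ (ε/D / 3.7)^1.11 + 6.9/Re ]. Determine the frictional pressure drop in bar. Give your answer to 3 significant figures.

ΔP ≈ 0.0287 bar

Reynolds number Re = ρVD/μ = 808 · 0.213 · 0.0114 / 0.00174 = 1128.
Re < 2300 → laminar flow, so f = 64/Re = 64/1128 = 0.05676 (the turbulent correlation is not needed).
Darcy-Weisbach: ΔP = f(L/D)(ρV²/2) = 0.05676·(31.5/0.0114)·(808·0.213²/2) = 0.05676·2763·18.33 = 2875 Pa.
ΔP = 2875 Pa = 0.0287 bar.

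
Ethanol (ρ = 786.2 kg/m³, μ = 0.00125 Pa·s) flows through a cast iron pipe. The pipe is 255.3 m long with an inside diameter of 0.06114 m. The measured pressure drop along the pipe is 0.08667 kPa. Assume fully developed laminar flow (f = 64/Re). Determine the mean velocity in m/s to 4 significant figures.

For laminar flow, f = 64/Re with Re = ρVD/μ, so Darcy-Weisbach reduces to ΔP = 32μLV/D². Solving for V: V = ΔP·D²/(32μL) = 86.67·(0.06114)²/(32·0.00125·255.3) = 0.03173 m/s.
Check: Re = ρVD/μ = 786.2·0.03173·0.06114/0.00125 = 1220 < 2300, so the laminar assumption holds.

V ≈ 0.03173 m/s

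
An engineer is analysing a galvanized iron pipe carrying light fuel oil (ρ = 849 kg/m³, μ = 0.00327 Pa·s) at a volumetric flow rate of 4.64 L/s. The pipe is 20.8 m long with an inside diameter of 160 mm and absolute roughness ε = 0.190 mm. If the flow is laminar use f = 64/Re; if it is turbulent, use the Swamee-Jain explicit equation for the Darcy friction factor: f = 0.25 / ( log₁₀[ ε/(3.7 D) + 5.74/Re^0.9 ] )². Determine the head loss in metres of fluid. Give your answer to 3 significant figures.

Q = 4.64 L/s = 4.64/1000 = 0.00464 m³/s.
Cross-sectional area A = πD²/4 = π(0.16)²/4 = 0.02011 m²; mean velocity V = Q/A = 0.00464/0.02011 = 0.2308 m/s.
Reynolds number Re = ρVD/μ = 849 · 0.2308 · 0.16 / 0.00327 = 9587.
Re > 4000 → turbulent. Relative roughness ε/D = 0.00019/0.16 = 0.00119. Swamee-Jain: f = 0.25/(log₁₀[0.00119/3.7 + 5.74/9587^0.9])² = 0.25/(log₁₀[0.000321 + 0.0015])² = 0.25/(-2.74)² = 0.03329.
Darcy-Weisbach: ΔP = f(L/D)(ρV²/2) = 0.03329·(20.8/0.16)·(849·0.2308²/2) = 0.03329·130·22.61 = 97.85 Pa.
Head loss h_f = ΔP/(ρg) = 97.85/(849·9.81) = 0.0117 m.

h_f ≈ 0.0117 m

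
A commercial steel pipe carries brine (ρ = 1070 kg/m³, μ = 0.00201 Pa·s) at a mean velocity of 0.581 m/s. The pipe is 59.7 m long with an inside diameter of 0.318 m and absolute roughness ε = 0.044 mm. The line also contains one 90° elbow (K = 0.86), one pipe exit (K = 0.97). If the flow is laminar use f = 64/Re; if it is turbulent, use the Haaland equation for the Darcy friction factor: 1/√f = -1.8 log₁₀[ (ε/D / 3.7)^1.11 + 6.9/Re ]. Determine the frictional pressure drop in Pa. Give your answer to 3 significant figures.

Reynolds number Re = ρVD/μ = 1070 · 0.581 · 0.318 / 0.00201 = 9.835e+04.
Re > 4000 → turbulent. Relative roughness ε/D = 4.4e-05/0.318 = 0.000138. Haaland: 1/√f = -1.8 log₁₀[(0.000138/3.7)^1.11 + 6.9/9.835e+04] = -1.8 log₁₀[1.22e-05 + 7.02e-05] = 7.352, so f = 0.0185.
Total minor-loss coefficient ΣK = 1·0.86 + 1·0.97 = 1.83.
ΔP = [f·L/D + ΣK]·(ρV²/2) = [0.0185·59.7/0.318 + 1.83]·(1070·0.581²/2) = [3.473 + 1.83]·180.6 = 957.8 Pa.

ΔP ≈ 958 Pa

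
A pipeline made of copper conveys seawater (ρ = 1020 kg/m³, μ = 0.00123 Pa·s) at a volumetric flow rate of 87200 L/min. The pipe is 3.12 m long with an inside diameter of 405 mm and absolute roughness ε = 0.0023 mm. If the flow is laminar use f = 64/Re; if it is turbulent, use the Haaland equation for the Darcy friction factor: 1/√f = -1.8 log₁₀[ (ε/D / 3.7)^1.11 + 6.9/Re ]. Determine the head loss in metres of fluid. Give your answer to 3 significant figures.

h_f ≈ 0.481 m

Q = 87200 L/min = 87200/60000 = 1.453 m³/s.
Cross-sectional area A = πD²/4 = π(0.405)²/4 = 0.1288 m²; mean velocity V = Q/A = 1.453/0.1288 = 11.28 m/s.
Reynolds number Re = ρVD/μ = 1020 · 11.28 · 0.405 / 0.00123 = 3.789e+06.
Re > 4000 → turbulent. Relative roughness ε/D = 2.3e-06/0.405 = 5.68e-06. Haaland: 1/√f = -1.8 log₁₀[(5.68e-06/3.7)^1.11 + 6.9/3.789e+06] = -1.8 log₁₀[3.52e-07 + 1.82e-06] = 10.19, so f = 0.009624.
Darcy-Weisbach: ΔP = f(L/D)(ρV²/2) = 0.009624·(3.12/0.405)·(1020·11.28²/2) = 0.009624·7.704·6.491e+04 = 4813 Pa.
Head loss h_f = ΔP/(ρg) = 4813/(1020·9.81) = 0.481 m.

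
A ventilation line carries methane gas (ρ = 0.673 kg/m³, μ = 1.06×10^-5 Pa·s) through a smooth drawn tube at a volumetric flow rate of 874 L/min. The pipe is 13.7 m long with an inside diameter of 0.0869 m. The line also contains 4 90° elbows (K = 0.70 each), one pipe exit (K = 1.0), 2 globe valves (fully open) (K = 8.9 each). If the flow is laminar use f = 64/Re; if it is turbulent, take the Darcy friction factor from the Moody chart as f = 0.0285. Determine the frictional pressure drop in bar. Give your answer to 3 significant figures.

ΔP ≈ 5.30×10^-4 bar

Q = 874 L/min = 874/60000 = 0.01457 m³/s.
Cross-sectional area A = πD²/4 = π(0.0869)²/4 = 0.005931 m²; mean velocity V = Q/A = 0.01457/0.005931 = 2.456 m/s.
Reynolds number Re = ρVD/μ = 0.673 · 2.456 · 0.0869 / 1.06e-05 = 1.355e+04.
Re > 4000 → turbulent; use the Moody-chart value f = 0.0285.
Total minor-loss coefficient ΣK = 4·0.7 + 1·1 + 2·8.9 = 21.6.
ΔP = [f·L/D + ΣK]·(ρV²/2) = [0.0285·13.7/0.0869 + 21.6]·(0.673·2.456²/2) = [4.493 + 21.6]·2.03 = 52.96 Pa.
ΔP = 52.96 Pa = 5.30×10^-4 bar.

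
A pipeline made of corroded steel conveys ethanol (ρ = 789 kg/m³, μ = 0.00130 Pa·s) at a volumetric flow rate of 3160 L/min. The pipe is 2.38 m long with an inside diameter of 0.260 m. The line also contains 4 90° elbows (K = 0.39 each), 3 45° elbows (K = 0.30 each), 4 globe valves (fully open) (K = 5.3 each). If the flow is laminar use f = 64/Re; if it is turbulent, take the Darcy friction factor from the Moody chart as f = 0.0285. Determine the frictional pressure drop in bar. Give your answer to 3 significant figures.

ΔP ≈ 0.0929 bar

Q = 3160 L/min = 3160/60000 = 0.05267 m³/s.
Cross-sectional area A = πD²/4 = π(0.26)²/4 = 0.05309 m²; mean velocity V = Q/A = 0.05267/0.05309 = 0.992 m/s.
Reynolds number Re = ρVD/μ = 789 · 0.992 · 0.26 / 0.0013 = 1.565e+05.
Re > 4000 → turbulent; use the Moody-chart value f = 0.0285.
Total minor-loss coefficient ΣK = 4·0.39 + 3·0.3 + 4·5.3 = 23.7.
ΔP = [f·L/D + ΣK]·(ρV²/2) = [0.0285·2.38/0.26 + 23.7]·(789·0.992²/2) = [0.2609 + 23.7]·388.2 = 9286 Pa.
ΔP = 9286 Pa = 0.0929 bar.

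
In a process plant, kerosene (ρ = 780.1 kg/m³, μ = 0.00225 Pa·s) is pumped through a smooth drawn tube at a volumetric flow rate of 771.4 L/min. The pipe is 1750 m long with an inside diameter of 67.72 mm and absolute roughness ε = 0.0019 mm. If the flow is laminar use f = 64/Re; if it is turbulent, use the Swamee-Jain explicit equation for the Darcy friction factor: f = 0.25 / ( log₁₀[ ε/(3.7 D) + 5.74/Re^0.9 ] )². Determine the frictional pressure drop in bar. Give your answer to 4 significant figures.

ΔP ≈ 24.01 bar

Q = 771.4 L/min = 771.4/60000 = 0.01286 m³/s.
Cross-sectional area A = πD²/4 = π(0.06772)²/4 = 0.003602 m²; mean velocity V = Q/A = 0.01286/0.003602 = 3.569 m/s.
Reynolds number Re = ρVD/μ = 780.1 · 3.569 · 0.06772 / 0.00225 = 8.381e+04.
Re > 4000 → turbulent. Relative roughness ε/D = 1.9e-06/0.06772 = 2.81e-05. Swamee-Jain: f = 0.25/(log₁₀[2.81e-05/3.7 + 5.74/8.381e+04^0.9])² = 0.25/(log₁₀[7.58e-06 + 0.000213])² = 0.25/(-3.657)² = 0.0187.
Darcy-Weisbach: ΔP = f(L/D)(ρV²/2) = 0.0187·(1750/0.06772)·(780.1·3.569²/2) = 0.0187·2.584e+04·4970 = 2.401e+06 Pa.
ΔP = 2.401e+06 Pa = 24.01 bar.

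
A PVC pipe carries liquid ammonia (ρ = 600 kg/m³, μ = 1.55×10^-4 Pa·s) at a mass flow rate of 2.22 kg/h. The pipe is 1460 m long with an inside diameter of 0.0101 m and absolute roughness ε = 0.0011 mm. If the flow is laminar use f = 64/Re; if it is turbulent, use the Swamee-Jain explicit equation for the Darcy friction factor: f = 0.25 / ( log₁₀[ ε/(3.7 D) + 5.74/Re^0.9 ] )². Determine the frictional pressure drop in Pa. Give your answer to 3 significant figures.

ΔP ≈ 911 Pa

ṁ = 2.22 kg/h = 2.22/3600 = 0.0006167 kg/s.
A = πD²/4 = π(0.0101)²/4 = 8.012e-05 m²; mean velocity V = ṁ/(ρA) = 0.0006167/(600 · 8.012e-05) = 0.01283 m/s.
Reynolds number Re = ρVD/μ = 600 · 0.01283 · 0.0101 / 0.000155 = 501.5.
Re < 2300 → laminar flow, so f = 64/Re = 64/501.5 = 0.1276 (the turbulent correlation is not needed).
Darcy-Weisbach: ΔP = f(L/D)(ρV²/2) = 0.1276·(1460/0.0101)·(600·0.01283²/2) = 0.1276·1.446e+05·0.04937 = 910.7 Pa.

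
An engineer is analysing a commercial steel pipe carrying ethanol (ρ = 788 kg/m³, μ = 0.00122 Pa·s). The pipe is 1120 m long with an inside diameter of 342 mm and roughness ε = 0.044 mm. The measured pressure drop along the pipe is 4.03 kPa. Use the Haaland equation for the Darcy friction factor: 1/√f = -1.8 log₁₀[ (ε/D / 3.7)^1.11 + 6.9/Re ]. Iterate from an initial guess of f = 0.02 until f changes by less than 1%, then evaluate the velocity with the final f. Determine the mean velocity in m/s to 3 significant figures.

Rearranging Darcy-Weisbach: V = √(2·ΔP·D/(f·L·ρ)). With ε/D = 4.4e-05/0.342 = 0.000129, iterate starting from f = 0.02:
  f = 0.02 → V = √(2·4030·0.342/(0.02·1120·788)) = 0.3952 m/s; Re = ρVD/μ = 8.729e+04; f → 0.01887
  f = 0.01887 → V = 0.4069 m/s; Re = 8.987e+04; f → 0.01877
Converged (Δf/f < 1%). With the final f = 0.01877: V = √(2·4030·0.342/(0.01877·1120·788)) = 0.408 m/s.

V ≈ 0.408 m/s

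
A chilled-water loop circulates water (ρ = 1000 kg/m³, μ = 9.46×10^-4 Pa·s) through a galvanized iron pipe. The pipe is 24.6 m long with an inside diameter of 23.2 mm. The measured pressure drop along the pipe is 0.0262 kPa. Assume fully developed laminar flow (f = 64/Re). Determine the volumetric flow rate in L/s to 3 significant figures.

For laminar flow, f = 64/Re with Re = ρVD/μ, so Darcy-Weisbach reduces to ΔP = 32μLV/D². Solving for V: V = ΔP·D²/(32μL) = 26.2·(0.0232)²/(32·0.000946·24.6) = 0.01894 m/s.
Check: Re = ρVD/μ = 1000·0.01894·0.0232/0.000946 = 464.4 < 2300, so the laminar assumption holds.
Q = V·A = 0.01894·(π/4·0.0232²) = 8.005e-06 m³/s = 0.00801 L/s.

Q ≈ 0.00801 L/s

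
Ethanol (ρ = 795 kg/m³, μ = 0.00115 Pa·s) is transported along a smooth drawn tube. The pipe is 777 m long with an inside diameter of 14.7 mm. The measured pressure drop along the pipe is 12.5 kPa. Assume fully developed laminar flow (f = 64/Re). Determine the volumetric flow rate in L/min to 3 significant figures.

For laminar flow, f = 64/Re with Re = ρVD/μ, so Darcy-Weisbach reduces to ΔP = 32μLV/D². Solving for V: V = ΔP·D²/(32μL) = 1.25e+04·(0.0147)²/(32·0.00115·777) = 0.09447 m/s.
Check: Re = ρVD/μ = 795·0.09447·0.0147/0.00115 = 960 < 2300, so the laminar assumption holds.
Q = V·A = 0.09447·(π/4·0.0147²) = 1.603e-05 m³/s = 0.962 L/min.

Q ≈ 0.962 L/min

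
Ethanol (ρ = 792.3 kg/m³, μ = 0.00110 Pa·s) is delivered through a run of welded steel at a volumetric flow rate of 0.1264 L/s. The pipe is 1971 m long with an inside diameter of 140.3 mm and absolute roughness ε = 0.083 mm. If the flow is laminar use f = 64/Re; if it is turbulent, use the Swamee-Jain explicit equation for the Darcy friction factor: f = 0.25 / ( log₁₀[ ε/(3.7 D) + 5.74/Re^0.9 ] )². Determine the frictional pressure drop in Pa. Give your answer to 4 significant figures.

Q = 0.1264 L/s = 0.1264/1000 = 0.0001264 m³/s.
Cross-sectional area A = πD²/4 = π(0.1403)²/4 = 0.01546 m²; mean velocity V = Q/A = 0.0001264/0.01546 = 0.008176 m/s.
Reynolds number Re = ρVD/μ = 792.3 · 0.008176 · 0.1403 / 0.0011 = 826.2.
Re < 2300 → laminar flow, so f = 64/Re = 64/826.2 = 0.07746 (the turbulent correlation is not needed).
Darcy-Weisbach: ΔP = f(L/D)(ρV²/2) = 0.07746·(1971/0.1403)·(792.3·0.008176²/2) = 0.07746·1.405e+04·0.02648 = 28.82 Pa.

ΔP ≈ 28.82 Pa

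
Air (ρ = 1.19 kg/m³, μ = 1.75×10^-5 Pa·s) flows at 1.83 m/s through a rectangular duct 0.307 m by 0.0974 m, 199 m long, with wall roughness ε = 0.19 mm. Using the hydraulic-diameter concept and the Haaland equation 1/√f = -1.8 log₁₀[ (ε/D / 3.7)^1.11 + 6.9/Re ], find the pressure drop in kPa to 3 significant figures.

ΔP ≈ 0.0767 kPa

Hydraulic diameter D_h = 4A/P = 4·(0.307·0.0974)/(2·(0.307+0.0974)) = 0.1196/0.8088 = 0.1479 m.
Re = ρVD_h/μ = 1.19·1.83·0.1479/1.75e-05 = 1.84e+04.
ε/D_h = 0.00019/0.1479 = 0.00128; Haaland gives 1/√f = -1.8 log₁₀[0.000145+0.000375] = 5.912, so f = 0.02861.
ΔP = f(L/D_h)(ρV²/2) = 0.02861·199/0.1479·1.993 = 76.72 Pa.
ΔP = 0.0767 kPa.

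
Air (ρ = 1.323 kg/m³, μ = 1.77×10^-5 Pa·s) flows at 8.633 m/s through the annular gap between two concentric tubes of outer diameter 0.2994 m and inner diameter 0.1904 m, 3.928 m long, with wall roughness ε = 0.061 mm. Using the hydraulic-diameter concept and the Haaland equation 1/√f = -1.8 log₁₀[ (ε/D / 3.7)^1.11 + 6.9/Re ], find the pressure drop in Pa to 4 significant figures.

Hydraulic diameter D_h = 4A/P = D_o - D_i = 0.2994 - 0.1904 = 0.109 m.
Re = ρVD_h/μ = 1.323·8.633·0.109/1.77e-05 = 7.034e+04.
ε/D_h = 6.1e-05/0.109 = 0.00056; Haaland gives 1/√f = -1.8 log₁₀[5.75e-05+9.81e-05] = 6.855, so f = 0.02128.
ΔP = f(L/D_h)(ρV²/2) = 0.02128·3.928/0.109·49.3 = 37.81 Pa.

ΔP ≈ 37.81 Pa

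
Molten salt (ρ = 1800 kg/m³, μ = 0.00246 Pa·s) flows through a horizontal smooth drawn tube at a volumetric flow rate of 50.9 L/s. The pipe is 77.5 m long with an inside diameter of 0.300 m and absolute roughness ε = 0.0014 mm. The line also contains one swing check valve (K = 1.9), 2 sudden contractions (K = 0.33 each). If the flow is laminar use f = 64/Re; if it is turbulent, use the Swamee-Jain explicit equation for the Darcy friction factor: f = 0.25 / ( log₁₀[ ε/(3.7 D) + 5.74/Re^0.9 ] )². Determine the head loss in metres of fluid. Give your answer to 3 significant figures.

Q = 50.9 L/s = 50.9/1000 = 0.0509 m³/s.
Cross-sectional area A = πD²/4 = π(0.3)²/4 = 0.07069 m²; mean velocity V = Q/A = 0.0509/0.07069 = 0.7201 m/s.
Reynolds number Re = ρVD/μ = 1800 · 0.7201 · 0.3 / 0.00246 = 1.581e+05.
Re > 4000 → turbulent. Relative roughness ε/D = 1.4e-06/0.3 = 4.67e-06. Swamee-Jain: f = 0.25/(log₁₀[4.67e-06/3.7 + 5.74/1.581e+05^0.9])² = 0.25/(log₁₀[1.26e-06 + 0.00012])² = 0.25/(-3.916)² = 0.01631.
Total minor-loss coefficient ΣK = 1·1.9 + 2·0.33 = 2.56.
ΔP = [f·L/D + ΣK]·(ρV²/2) = [0.01631·77.5/0.3 + 2.56]·(1800·0.7201²/2) = [4.213 + 2.56]·466.7 = 3161 Pa.
Head loss h_f = ΔP/(ρg) = 3161/(1800·9.81) = 0.179 m.

h_f ≈ 0.179 m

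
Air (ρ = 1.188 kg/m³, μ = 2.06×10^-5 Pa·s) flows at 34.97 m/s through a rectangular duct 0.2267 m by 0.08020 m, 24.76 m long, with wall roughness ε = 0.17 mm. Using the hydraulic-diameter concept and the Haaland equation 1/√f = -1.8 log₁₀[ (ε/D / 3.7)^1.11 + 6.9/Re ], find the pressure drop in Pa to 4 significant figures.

Hydraulic diameter D_h = 4A/P = 4·(0.2267·0.0802)/(2·(0.2267+0.0802)) = 0.07273/0.6138 = 0.1185 m.
Re = ρVD_h/μ = 1.188·34.97·0.1185/2.06e-05 = 2.389e+05.
ε/D_h = 0.00017/0.1185 = 0.00143; Haaland gives 1/√f = -1.8 log₁₀[0.000163+2.89e-05] = 6.689, so f = 0.02235.
ΔP = f(L/D_h)(ρV²/2) = 0.02235·24.76/0.1185·726.4 = 3393 Pa.

ΔP ≈ 3393 Pa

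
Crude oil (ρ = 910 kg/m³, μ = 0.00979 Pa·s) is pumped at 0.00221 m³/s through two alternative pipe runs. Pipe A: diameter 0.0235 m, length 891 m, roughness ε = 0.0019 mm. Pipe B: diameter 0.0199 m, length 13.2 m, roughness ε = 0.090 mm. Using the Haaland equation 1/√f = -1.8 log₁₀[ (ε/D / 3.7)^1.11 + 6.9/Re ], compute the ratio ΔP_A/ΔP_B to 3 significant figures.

Pipe A: V = Q/A = 0.00221/0.0004337 = 5.095 m/s; Re = 1.113e+04; ε/D = 8.09e-05; Haaland → f = 0.03008; ΔP_A = f(L/D)(ρV²/2) = 1.347e+07 Pa.
Pipe B: V = Q/A = 0.00221/0.000311 = 7.106 m/s; Re = 1.314e+04; ε/D = 0.00452; Haaland → f = 0.03535; ΔP_B = f(L/D)(ρV²/2) = 5.386e+05 Pa.
ΔP_A/ΔP_B = 1.347e+07/5.386e+05 = 25.0.

ΔP_A/ΔP_B ≈ 25.0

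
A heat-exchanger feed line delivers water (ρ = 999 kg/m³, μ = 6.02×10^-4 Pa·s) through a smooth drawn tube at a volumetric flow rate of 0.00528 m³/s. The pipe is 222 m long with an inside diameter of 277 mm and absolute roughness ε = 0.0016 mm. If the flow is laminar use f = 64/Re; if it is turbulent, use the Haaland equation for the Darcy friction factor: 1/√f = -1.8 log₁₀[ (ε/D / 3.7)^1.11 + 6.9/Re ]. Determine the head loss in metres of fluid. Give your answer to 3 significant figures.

Cross-sectional area A = πD²/4 = π(0.277)²/4 = 0.06026 m²; mean velocity V = Q/A = 0.00528/0.06026 = 0.08762 m/s.
Reynolds number Re = ρVD/μ = 999 · 0.08762 · 0.277 / 0.000602 = 4.027e+04.
Re > 4000 → turbulent. Relative roughness ε/D = 1.6e-06/0.277 = 5.78e-06. Haaland: 1/√f = -1.8 log₁₀[(5.78e-06/3.7)^1.11 + 6.9/4.027e+04] = -1.8 log₁₀[3.59e-07 + 0.000171] = 6.777, so f = 0.02177.
Darcy-Weisbach: ΔP = f(L/D)(ρV²/2) = 0.02177·(222/0.277)·(999·0.08762²/2) = 0.02177·801.4·3.834 = 66.9 Pa.
Head loss h_f = ΔP/(ρg) = 66.9/(999·9.81) = 0.00683 m.

h_f ≈ 0.00683 m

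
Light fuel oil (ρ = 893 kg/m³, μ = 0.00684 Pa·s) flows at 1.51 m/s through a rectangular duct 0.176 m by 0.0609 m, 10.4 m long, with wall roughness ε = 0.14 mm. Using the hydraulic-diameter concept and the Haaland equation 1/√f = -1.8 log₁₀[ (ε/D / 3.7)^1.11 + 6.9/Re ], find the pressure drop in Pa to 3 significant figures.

ΔP ≈ 3420 Pa

Hydraulic diameter D_h = 4A/P = 4·(0.176·0.0609)/(2·(0.176+0.0609)) = 0.04287/0.4738 = 0.09049 m.
Re = ρVD_h/μ = 893·1.51·0.09049/0.00684 = 1.784e+04.
ε/D_h = 0.00014/0.09049 = 0.00155; Haaland gives 1/√f = -1.8 log₁₀[0.000178+0.000387] = 5.847, so f = 0.02925.
ΔP = f(L/D_h)(ρV²/2) = 0.02925·10.4/0.09049·1018 = 3423 Pa.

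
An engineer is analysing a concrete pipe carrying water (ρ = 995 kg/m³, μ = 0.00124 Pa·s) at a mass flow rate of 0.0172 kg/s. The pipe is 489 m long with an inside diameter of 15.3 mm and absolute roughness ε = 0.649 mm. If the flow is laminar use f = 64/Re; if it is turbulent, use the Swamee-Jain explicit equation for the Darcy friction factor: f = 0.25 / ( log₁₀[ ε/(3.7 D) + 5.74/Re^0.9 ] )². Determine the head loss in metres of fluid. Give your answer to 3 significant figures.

A = πD²/4 = π(0.0153)²/4 = 0.0001839 m²; mean velocity V = ṁ/(ρA) = 0.0172/(995 · 0.0001839) = 0.09402 m/s.
Reynolds number Re = ρVD/μ = 995 · 0.09402 · 0.0153 / 0.00124 = 1154.
Re < 2300 → laminar flow, so f = 64/Re = 64/1154 = 0.05544 (the turbulent correlation is not needed).
Darcy-Weisbach: ΔP = f(L/D)(ρV²/2) = 0.05544·(489/0.0153)·(995·0.09402²/2) = 0.05544·3.196e+04·4.398 = 7793 Pa.
Head loss h_f = ΔP/(ρg) = 7793/(995·9.81) = 0.798 m.

h_f ≈ 0.798 m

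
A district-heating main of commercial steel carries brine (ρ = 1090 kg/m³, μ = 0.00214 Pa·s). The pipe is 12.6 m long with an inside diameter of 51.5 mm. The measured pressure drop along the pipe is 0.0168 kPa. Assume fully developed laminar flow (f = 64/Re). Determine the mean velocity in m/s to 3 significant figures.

For laminar flow, f = 64/Re with Re = ρVD/μ, so Darcy-Weisbach reduces to ΔP = 32μLV/D². Solving for V: V = ΔP·D²/(32μL) = 16.8·(0.0515)²/(32·0.00214·12.6) = 0.05164 m/s.
Check: Re = ρVD/μ = 1090·0.05164·0.0515/0.00214 = 1355 < 2300, so the laminar assumption holds.

V ≈ 0.0516 m/s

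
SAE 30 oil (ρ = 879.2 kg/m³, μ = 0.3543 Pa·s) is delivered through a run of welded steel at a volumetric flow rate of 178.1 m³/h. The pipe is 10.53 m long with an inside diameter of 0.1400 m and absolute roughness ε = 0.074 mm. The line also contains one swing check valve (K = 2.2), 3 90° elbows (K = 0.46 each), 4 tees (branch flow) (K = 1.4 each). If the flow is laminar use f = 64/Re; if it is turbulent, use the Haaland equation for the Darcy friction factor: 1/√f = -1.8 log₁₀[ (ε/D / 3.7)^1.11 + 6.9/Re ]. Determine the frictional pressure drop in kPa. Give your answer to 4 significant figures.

Q = 178.1 m³/h = 178.1/3600 = 0.04947 m³/s.
Cross-sectional area A = πD²/4 = π(0.14)²/4 = 0.01539 m²; mean velocity V = Q/A = 0.04947/0.01539 = 3.214 m/s.
Reynolds number Re = ρVD/μ = 879.2 · 3.214 · 0.14 / 0.354 = 1117.
Re < 2300 → laminar flow, so f = 64/Re = 64/1117 = 0.05732 (the turbulent correlation is not needed).
Total minor-loss coefficient ΣK = 1·2.2 + 3·0.46 + 4·1.4 = 9.18.
ΔP = [f·L/D + ΣK]·(ρV²/2) = [0.05732·10.53/0.14 + 9.18]·(879.2·3.214²/2) = [4.311 + 9.18]·4540 = 6.126e+04 Pa.
ΔP = 6.126e+04 Pa = 61.26 kPa.

ΔP ≈ 61.26 kPa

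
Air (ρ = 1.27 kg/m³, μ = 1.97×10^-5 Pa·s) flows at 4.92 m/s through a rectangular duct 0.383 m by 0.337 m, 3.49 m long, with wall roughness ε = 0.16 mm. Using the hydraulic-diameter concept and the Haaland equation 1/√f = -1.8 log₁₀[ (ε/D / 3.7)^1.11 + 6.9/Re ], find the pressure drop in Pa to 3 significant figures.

ΔP ≈ 2.92 Pa

Hydraulic diameter D_h = 4A/P = 4·(0.383·0.337)/(2·(0.383+0.337)) = 0.5163/1.44 = 0.3585 m.
Re = ρVD_h/μ = 1.27·4.92·0.3585/1.97e-05 = 1.137e+05.
ε/D_h = 0.00016/0.3585 = 0.000446; Haaland gives 1/√f = -1.8 log₁₀[4.47e-05+6.07e-05] = 7.159, so f = 0.01951.
ΔP = f(L/D_h)(ρV²/2) = 0.01951·3.49/0.3585·15.37 = 2.919 Pa.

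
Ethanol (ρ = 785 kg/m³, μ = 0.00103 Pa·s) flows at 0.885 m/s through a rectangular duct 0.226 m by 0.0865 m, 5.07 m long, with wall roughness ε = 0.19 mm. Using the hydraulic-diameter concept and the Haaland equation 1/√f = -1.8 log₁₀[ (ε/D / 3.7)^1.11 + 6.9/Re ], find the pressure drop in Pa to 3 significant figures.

Hydraulic diameter D_h = 4A/P = 4·(0.226·0.0865)/(2·(0.226+0.0865)) = 0.0782/0.625 = 0.1251 m.
Re = ρVD_h/μ = 785·0.885·0.1251/0.00103 = 8.439e+04.
ε/D_h = 0.00019/0.1251 = 0.00152; Haaland gives 1/√f = -1.8 log₁₀[0.000174+8.18e-05] = 6.466, so f = 0.02392.
ΔP = f(L/D_h)(ρV²/2) = 0.02392·5.07/0.1251·307.4 = 298 Pa.

ΔP ≈ 298 Pa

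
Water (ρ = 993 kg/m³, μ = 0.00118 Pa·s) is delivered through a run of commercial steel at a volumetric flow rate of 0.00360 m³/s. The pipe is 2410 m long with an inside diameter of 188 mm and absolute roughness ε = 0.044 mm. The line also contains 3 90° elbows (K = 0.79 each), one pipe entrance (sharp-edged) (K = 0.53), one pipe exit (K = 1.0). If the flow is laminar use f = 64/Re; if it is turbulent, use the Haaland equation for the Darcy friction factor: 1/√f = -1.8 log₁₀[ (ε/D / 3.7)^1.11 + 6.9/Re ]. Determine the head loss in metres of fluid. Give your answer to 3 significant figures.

h_f ≈ 0.289 m

Cross-sectional area A = πD²/4 = π(0.188)²/4 = 0.02776 m²; mean velocity V = Q/A = 0.0036/0.02776 = 0.1297 m/s.
Reynolds number Re = ρVD/μ = 993 · 0.1297 · 0.188 / 0.00118 = 2.052e+04.
Re > 4000 → turbulent. Relative roughness ε/D = 4.4e-05/0.188 = 0.000234. Haaland: 1/√f = -1.8 log₁₀[(0.000234/3.7)^1.11 + 6.9/2.052e+04] = -1.8 log₁₀[2.18e-05 + 0.000336] = 6.203, so f = 0.02599.
Total minor-loss coefficient ΣK = 3·0.79 + 1·0.53 + 1·1 = 3.9.
ΔP = [f·L/D + ΣK]·(ρV²/2) = [0.02599·2410/0.188 + 3.9]·(993·0.1297²/2) = [333.2 + 3.9]·8.351 = 2815 Pa.
Head loss h_f = ΔP/(ρg) = 2815/(993·9.81) = 0.289 m.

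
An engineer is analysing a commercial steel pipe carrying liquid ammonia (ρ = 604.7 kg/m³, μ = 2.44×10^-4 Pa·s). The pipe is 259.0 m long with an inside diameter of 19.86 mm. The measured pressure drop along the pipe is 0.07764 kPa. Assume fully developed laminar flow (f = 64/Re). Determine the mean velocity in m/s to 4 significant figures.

V ≈ 0.01514 m/s

For laminar flow, f = 64/Re with Re = ρVD/μ, so Darcy-Weisbach reduces to ΔP = 32μLV/D². Solving for V: V = ΔP·D²/(32μL) = 77.64·(0.01986)²/(32·0.000244·259) = 0.01514 m/s.
Check: Re = ρVD/μ = 604.7·0.01514·0.01986/0.000244 = 745.3 < 2300, so the laminar assumption holds.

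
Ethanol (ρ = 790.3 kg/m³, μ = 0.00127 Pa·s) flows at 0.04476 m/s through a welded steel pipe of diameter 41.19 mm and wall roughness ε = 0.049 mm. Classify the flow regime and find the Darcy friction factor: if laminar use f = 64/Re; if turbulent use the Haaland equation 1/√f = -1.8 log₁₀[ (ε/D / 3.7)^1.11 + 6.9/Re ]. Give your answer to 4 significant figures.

Re = ρVD/μ = 790.3·0.04476·0.04119/0.00127 = 1147.
Re < 2300 → laminar, so f = 64/Re = 0.05578 (roughness is irrelevant in laminar flow).

f ≈ 0.05578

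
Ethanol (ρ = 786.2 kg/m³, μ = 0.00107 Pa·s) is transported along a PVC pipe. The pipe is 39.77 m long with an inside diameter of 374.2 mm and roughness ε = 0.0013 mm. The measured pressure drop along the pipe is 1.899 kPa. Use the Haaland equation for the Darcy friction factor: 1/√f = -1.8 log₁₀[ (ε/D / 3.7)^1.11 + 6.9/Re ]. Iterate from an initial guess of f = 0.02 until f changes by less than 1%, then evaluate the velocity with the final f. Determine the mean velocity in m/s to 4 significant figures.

V ≈ 1.867 m/s

Rearranging Darcy-Weisbach: V = √(2·ΔP·D/(f·L·ρ)). With ε/D = 1.3e-06/0.3742 = 3.47e-06, iterate starting from f = 0.02:
  f = 0.02 → V = √(2·1899·0.3742/(0.02·39.77·786.2)) = 1.508 m/s; Re = ρVD/μ = 4.145e+05; f → 0.01355
  f = 0.01355 → V = 1.832 m/s; Re = 5.037e+05; f → 0.01308
  f = 0.01308 → V = 1.864 m/s; Re = 5.125e+05; f → 0.01304
Converged (Δf/f < 1%). With the final f = 0.01304: V = √(2·1899·0.3742/(0.01304·39.77·786.2)) = 1.867 m/s.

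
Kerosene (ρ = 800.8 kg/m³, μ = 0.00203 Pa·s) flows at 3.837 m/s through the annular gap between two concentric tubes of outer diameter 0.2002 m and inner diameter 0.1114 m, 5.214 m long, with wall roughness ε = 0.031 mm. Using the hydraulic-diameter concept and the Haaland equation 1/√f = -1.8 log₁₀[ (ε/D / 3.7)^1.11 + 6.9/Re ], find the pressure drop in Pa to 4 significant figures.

ΔP ≈ 6453 Pa

Hydraulic diameter D_h = 4A/P = D_o - D_i = 0.2002 - 0.1114 = 0.0888 m.
Re = ρVD_h/μ = 800.8·3.837·0.0888/0.00203 = 1.344e+05.
ε/D_h = 3.1e-05/0.0888 = 0.000349; Haaland gives 1/√f = -1.8 log₁₀[3.4e-05+5.13e-05] = 7.324, so f = 0.01864.
ΔP = f(L/D_h)(ρV²/2) = 0.01864·5.214/0.0888·5895 = 6453 Pa.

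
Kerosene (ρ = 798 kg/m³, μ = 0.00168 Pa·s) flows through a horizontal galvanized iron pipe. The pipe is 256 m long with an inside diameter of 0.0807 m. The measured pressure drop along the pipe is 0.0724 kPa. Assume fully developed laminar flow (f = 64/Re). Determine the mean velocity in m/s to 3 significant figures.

For laminar flow, f = 64/Re with Re = ρVD/μ, so Darcy-Weisbach reduces to ΔP = 32μLV/D². Solving for V: V = ΔP·D²/(32μL) = 72.4·(0.0807)²/(32·0.00168·256) = 0.03426 m/s.
Check: Re = ρVD/μ = 798·0.03426·0.0807/0.00168 = 1313 < 2300, so the laminar assumption holds.

V ≈ 0.0343 m/s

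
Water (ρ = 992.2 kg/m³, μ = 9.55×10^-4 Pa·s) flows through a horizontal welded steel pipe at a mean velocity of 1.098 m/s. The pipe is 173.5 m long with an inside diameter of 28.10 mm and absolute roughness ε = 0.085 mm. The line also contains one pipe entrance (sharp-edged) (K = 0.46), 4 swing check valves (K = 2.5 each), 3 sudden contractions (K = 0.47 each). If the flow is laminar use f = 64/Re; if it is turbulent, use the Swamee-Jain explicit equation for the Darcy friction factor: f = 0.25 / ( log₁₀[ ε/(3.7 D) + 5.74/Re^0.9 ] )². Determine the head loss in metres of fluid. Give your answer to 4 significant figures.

h_f ≈ 12.18 m

Reynolds number Re = ρVD/μ = 992.2 · 1.098 · 0.0281 / 0.000955 = 3.206e+04.
Re > 4000 → turbulent. Relative roughness ε/D = 8.5e-05/0.0281 = 0.00302. Swamee-Jain: f = 0.25/(log₁₀[0.00302/3.7 + 5.74/3.206e+04^0.9])² = 0.25/(log₁₀[0.000818 + 0.000505])² = 0.25/(-2.878)² = 0.03017.
Total minor-loss coefficient ΣK = 1·0.46 + 4·2.5 + 3·0.47 = 11.9.
ΔP = [f·L/D + ΣK]·(ρV²/2) = [0.03017·173.5/0.0281 + 11.9]·(992.2·1.098²/2) = [186.3 + 11.9]·598.1 = 1.185e+05 Pa.
Head loss h_f = ΔP/(ρg) = 1.185e+05/(992.2·9.81) = 12.18 m.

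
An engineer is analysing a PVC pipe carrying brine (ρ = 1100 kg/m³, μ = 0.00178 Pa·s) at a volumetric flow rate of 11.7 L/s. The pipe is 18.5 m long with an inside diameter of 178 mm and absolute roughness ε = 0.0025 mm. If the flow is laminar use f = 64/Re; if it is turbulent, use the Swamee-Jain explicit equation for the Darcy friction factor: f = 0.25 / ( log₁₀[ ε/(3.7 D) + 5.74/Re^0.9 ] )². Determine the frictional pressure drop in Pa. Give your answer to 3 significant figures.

Q = 11.7 L/s = 11.7/1000 = 0.0117 m³/s.
Cross-sectional area A = πD²/4 = π(0.178)²/4 = 0.02488 m²; mean velocity V = Q/A = 0.0117/0.02488 = 0.4702 m/s.
Reynolds number Re = ρVD/μ = 1100 · 0.4702 · 0.178 / 0.00178 = 5.172e+04.
Re > 4000 → turbulent. Relative roughness ε/D = 2.5e-06/0.178 = 1.4e-05. Swamee-Jain: f = 0.25/(log₁₀[1.4e-05/3.7 + 5.74/5.172e+04^0.9])² = 0.25/(log₁₀[3.8e-06 + 0.000329])² = 0.25/(-3.478)² = 0.02066.
Darcy-Weisbach: ΔP = f(L/D)(ρV²/2) = 0.02066·(18.5/0.178)·(1100·0.4702²/2) = 0.02066·103.9·121.6 = 261.1 Pa.

ΔP ≈ 261 Pa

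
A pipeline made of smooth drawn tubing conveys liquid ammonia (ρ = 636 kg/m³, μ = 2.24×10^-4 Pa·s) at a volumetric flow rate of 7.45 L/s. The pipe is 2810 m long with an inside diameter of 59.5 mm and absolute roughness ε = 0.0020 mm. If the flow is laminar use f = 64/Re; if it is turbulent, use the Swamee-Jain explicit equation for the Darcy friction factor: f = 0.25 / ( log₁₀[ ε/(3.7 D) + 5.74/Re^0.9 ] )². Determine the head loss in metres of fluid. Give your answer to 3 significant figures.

h_f ≈ 239 m

Q = 7.45 L/s = 7.45/1000 = 0.00745 m³/s.
Cross-sectional area A = πD²/4 = π(0.0595)²/4 = 0.002781 m²; mean velocity V = Q/A = 0.00745/0.002781 = 2.679 m/s.
Reynolds number Re = ρVD/μ = 636 · 2.679 · 0.0595 / 0.000224 = 4.526e+05.
Re > 4000 → turbulent. Relative roughness ε/D = 2e-06/0.0595 = 3.36e-05. Swamee-Jain: f = 0.25/(log₁₀[3.36e-05/3.7 + 5.74/4.526e+05^0.9])² = 0.25/(log₁₀[9.08e-06 + 4.66e-05])² = 0.25/(-4.254)² = 0.01381.
Darcy-Weisbach: ΔP = f(L/D)(ρV²/2) = 0.01381·(2810/0.0595)·(636·2.679²/2) = 0.01381·4.723e+04·2283 = 1.489e+06 Pa.
Head loss h_f = ΔP/(ρg) = 1.489e+06/(636·9.81) = 239 m.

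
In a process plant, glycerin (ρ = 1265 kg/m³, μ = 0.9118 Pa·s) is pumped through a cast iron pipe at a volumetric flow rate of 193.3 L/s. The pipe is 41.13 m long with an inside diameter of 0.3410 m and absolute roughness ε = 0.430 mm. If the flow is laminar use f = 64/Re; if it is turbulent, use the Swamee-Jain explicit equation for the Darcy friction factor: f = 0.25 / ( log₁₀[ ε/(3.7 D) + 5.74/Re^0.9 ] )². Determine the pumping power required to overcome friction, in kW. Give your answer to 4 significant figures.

Q = 193.3 L/s = 193.3/1000 = 0.1933 m³/s.
Cross-sectional area A = πD²/4 = π(0.341)²/4 = 0.09133 m²; mean velocity V = Q/A = 0.1933/0.09133 = 2.117 m/s.
Reynolds number Re = ρVD/μ = 1265 · 2.117 · 0.341 / 0.912 = 1001.
Re < 2300 → laminar flow, so f = 64/Re = 64/1001 = 0.06391 (the turbulent correlation is not needed).
Darcy-Weisbach: ΔP = f(L/D)(ρV²/2) = 0.06391·(41.13/0.341)·(1265·2.117²/2) = 0.06391·120.6·2834 = 2.184e+04 Pa.
Pumping power P = QΔP = 0.1933·2.184e+04 = 4222.5 W = 4.222 kW.

P ≈ 4.222 kW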